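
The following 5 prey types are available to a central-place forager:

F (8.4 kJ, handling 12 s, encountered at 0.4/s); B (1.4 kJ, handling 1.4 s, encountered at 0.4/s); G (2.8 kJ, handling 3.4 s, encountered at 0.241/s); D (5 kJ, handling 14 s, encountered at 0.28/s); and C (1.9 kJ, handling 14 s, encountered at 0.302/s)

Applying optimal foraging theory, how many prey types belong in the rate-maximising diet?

Profitabilities (E/h, kJ/s): B 1, G 0.824, F 0.7, D 0.357, C 0.136. Add prey in this order while the next type's profitability exceeds the intake rate on those already taken.
Rate on top 1: 0.359. G: 0.824 > 0.359 → include.
Rate on top 2: 0.519. F: 0.7 > 0.519 → include.
Rate on top 3: 0.64. D: 0.357 < 0.64 → exclude; stop.
Optimal diet: B, G, F — 3 of 5 types.

3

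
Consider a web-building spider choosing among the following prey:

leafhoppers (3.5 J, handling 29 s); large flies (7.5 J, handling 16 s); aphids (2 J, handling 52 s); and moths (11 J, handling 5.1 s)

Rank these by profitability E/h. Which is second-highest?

In descending order of E/h:
moths: 11/5.1 = 2.16 J/s
large flies: 7.5/16 = 0.469 J/s
leafhoppers: 3.5/29 = 0.121 J/s
aphids: 2/52 = 0.0385 J/s

large flies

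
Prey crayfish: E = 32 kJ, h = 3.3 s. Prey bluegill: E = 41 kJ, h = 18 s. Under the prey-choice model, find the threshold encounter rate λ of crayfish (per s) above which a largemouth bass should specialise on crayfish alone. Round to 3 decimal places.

The zero-one rule: include bluegill iff E₂/h₂ > λE₁/(1+λh₁). Equality gives the switch point.
λE₁h₂ = E₂ + λE₂h₁ ⇒ λ = E₂/(E₁h₂ − E₂h₁) = 41/(576 − 135.3) = 0.09303 per s.

0.093 per s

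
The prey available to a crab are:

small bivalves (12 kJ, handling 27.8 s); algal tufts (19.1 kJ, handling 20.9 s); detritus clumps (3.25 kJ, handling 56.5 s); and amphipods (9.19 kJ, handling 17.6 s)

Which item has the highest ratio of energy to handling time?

algal tufts

Profitability E/h (kJ/s): small bivalves = 12/27.8 = 0.432, algal tufts = 19.1/20.9 = 0.914, detritus clumps = 3.25/56.5 = 0.0575, amphipods = 9.19/17.6 = 0.522.
Ranked: algal tufts > amphipods > small bivalves > detritus clumps.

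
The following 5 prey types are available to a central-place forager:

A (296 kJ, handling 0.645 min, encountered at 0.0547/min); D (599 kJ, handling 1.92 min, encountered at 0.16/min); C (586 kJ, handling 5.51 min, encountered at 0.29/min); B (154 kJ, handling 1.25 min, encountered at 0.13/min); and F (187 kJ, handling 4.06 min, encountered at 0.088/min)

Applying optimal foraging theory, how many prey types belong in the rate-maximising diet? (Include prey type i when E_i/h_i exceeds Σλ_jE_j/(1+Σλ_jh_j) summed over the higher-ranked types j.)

4

Rank by E/h (kJ/min): A 459, D 312, B 123, C 106, F 46.1. Include each in turn until the next type's E/h falls below the running intake rate.
Rate on top 1: 15.64. D: 312 > 15.64 → include.
Rate on top 2: 83.45. B: 123 > 83.45 → include.
Rate on top 3: 87.74. C: 106 > 87.74 → include.
Rate on top 4: 97.33. F: 46.1 < 97.33 → exclude; stop.
Optimal diet: A, D, B, C — 4 of 5 types.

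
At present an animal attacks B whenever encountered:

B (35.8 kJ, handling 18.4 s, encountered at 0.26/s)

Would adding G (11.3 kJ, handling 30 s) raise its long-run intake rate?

No

On B alone, R = ΣλE/(1+Σλh) = 9.308/5.784 = 1.609 kJ/s.
Profitability of G: 11.3/30 = 0.3767 kJ/s.
0.3767 < 1.609, so adding G would lower the average — exclude it.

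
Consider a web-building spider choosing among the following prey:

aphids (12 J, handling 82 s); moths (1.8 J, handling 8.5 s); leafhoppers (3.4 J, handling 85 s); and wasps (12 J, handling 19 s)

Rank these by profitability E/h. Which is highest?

wasps

Profitability E/h (J/s): aphids = 12/82 = 0.146, moths = 1.8/8.5 = 0.212, leafhoppers = 3.4/85 = 0.04, wasps = 12/19 = 0.632.
Ranked: wasps > moths > aphids > leafhoppers.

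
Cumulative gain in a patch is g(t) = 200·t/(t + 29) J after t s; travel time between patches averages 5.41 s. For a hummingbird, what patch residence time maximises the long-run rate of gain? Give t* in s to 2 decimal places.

12.53 s

Optimal t* satisfies g'(t*) = g(t*)/(T + t*).
g'(t) = 200·29/(t + 29)². Setting 200·29/(t+29)² = 200t/[(t+29)(5.41+t)] gives 29(5.41+t) = t(t+29), so t² = 29×5.41 = 156.9.
t* = √156.9 = 12.53 s.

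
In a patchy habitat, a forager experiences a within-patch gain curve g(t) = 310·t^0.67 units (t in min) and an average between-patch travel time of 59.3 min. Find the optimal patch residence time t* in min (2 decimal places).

120.40 min

By the marginal value theorem, leave when the instantaneous gain rate g'(t) equals the habitat-wide average g(t)/(T + t).
g'(t) = 0.67·310·t^-0.33. Setting 0.67·310·t^-0.33 = 310·t^0.67/(59.3+t) gives 0.67(59.3+t) = t, so 0.33·t = 0.67×59.3.
t* = 0.67×59.3/0.33 = 120.4 min.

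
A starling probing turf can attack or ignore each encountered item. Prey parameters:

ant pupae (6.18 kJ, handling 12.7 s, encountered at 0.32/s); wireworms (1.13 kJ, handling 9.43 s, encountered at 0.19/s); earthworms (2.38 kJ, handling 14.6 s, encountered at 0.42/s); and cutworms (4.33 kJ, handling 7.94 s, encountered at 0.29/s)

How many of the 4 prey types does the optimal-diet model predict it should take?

2

Rank by E/h (kJ/s): cutworms 0.545, ant pupae 0.487, earthworms 0.163, wireworms 0.12. Include each in turn until the next type's E/h falls below the running intake rate.
Rate on top 1: 0.3802. ant pupae: 0.487 > 0.3802 → include.
Rate on top 2: 0.4389. earthworms: 0.163 < 0.4389 → exclude; stop.
Optimal diet: cutworms, ant pupae — 2 of 4 types.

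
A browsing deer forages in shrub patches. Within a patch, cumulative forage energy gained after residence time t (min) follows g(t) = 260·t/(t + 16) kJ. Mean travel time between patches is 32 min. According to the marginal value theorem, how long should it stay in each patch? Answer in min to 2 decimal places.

22.63 min

Optimal t* satisfies g'(t*) = g(t*)/(T + t*).
g'(t) = 260·16/(t + 16)². Setting 260·16/(t+16)² = 260t/[(t+16)(32+t)] gives 16(32+t) = t(t+16), so t² = 16×32 = 512.
t* = √512 = 22.63 min.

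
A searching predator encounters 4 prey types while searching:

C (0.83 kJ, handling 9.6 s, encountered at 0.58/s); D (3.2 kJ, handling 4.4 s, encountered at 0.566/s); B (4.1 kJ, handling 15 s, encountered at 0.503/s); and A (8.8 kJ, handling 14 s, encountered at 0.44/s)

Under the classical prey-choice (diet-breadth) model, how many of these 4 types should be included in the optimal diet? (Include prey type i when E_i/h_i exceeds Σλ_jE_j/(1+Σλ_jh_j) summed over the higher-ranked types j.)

E/h in descending order: D 0.727, A 0.629, B 0.273, C 0.0865 kJ/s. The optimal diet is the largest prefix of this list for which every included type satisfies E_i/h_i > R on the types above it.
Rate on top 1: 0.5189. A: 0.629 > 0.5189 → include.
Rate on top 2: 0.5889. B: 0.273 < 0.5889 → exclude; stop.
Optimal diet: D, A — 2 of 4 types.

2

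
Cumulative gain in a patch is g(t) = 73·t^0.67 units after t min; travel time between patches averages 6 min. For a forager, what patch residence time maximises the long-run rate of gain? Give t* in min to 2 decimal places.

Optimal t* satisfies g'(t*) = g(t*)/(T + t*).
g'(t) = 0.67·73·t^-0.33. Setting 0.67·73·t^-0.33 = 73·t^0.67/(6+t) gives 0.67(6+t) = t, so 0.33·t = 0.67×6.
t* = 0.67×6/0.33 = 12.18 min.

12.18 min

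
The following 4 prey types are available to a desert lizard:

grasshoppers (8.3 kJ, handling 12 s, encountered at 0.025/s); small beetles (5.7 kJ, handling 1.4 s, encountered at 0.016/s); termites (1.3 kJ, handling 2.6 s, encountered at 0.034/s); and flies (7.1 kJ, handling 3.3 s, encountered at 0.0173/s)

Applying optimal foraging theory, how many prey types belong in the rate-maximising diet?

4

Profitabilities (E/h, kJ/s): small beetles 4.07, flies 2.15, grasshoppers 0.692, termites 0.5. Add prey in this order while the next type's profitability exceeds the intake rate on those already taken.
Rate on top 1: 0.0892. flies: 2.15 > 0.0892 → include.
Rate on top 2: 0.1983. grasshoppers: 0.692 > 0.1983 → include.
Rate on top 3: 0.3056. termites: 0.5 > 0.3056 → include.
Optimal diet: small beetles, flies, grasshoppers, termites — 4 of 4 types.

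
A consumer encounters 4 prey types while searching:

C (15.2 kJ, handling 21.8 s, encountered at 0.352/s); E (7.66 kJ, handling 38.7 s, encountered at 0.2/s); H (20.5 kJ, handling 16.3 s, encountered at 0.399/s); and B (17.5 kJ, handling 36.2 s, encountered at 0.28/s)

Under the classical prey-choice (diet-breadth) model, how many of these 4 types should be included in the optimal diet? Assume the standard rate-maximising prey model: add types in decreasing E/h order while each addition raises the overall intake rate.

1

E/h in descending order: H 1.26, C 0.697, B 0.483, E 0.198 kJ/s. The optimal diet is the largest prefix of this list for which every included type satisfies E_i/h_i > R on the types above it.
Rate on top 1: 1.09. C: 0.697 < 1.09 → exclude; stop.
Optimal diet: H — 1 of 4 types.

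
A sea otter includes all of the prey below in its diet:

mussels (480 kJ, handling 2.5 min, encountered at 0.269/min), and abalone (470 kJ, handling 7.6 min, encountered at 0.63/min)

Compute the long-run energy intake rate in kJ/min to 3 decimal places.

65.818 kJ/min

R = (0.269×480 + 0.63×470) / (1 + 0.269×2.5 + 0.63×7.6) = 425.2/6.46 = 65.82 kJ/min.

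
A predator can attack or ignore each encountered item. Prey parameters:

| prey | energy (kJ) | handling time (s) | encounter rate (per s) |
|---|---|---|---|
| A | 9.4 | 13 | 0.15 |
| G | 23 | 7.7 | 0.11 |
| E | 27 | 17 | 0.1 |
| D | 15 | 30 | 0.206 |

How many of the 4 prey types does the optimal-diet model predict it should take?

Rank by E/h (kJ/s): G 2.99, E 1.59, A 0.723, D 0.5. Include each in turn until the next type's E/h falls below the running intake rate.
Rate on top 1: 1.37. E: 1.59 > 1.37 → include.
Rate on top 2: 1.474. A: 0.723 < 1.474 → exclude; stop.
Optimal diet: G, E — 2 of 4 types.

2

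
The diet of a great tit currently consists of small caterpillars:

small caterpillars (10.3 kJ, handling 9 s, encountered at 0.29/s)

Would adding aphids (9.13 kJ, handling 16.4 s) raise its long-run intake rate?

On small caterpillars alone, R = ΣλE/(1+Σλh) = 2.987/3.61 = 0.8274 kJ/s.
Profitability of aphids: 9.13/16.4 = 0.5567 kJ/s.
Since 0.5567 < R, time spent handling aphids is better spent searching.

No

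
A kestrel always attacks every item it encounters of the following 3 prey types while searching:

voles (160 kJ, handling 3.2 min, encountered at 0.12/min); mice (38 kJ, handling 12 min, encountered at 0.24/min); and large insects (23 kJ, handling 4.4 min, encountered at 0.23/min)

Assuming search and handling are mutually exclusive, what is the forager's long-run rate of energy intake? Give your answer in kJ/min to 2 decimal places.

6.37 kJ/min

Energy encountered per unit search time: 0.12×160 + 0.24×38 + 0.23×23 = 33.61 kJ/min.
Handling time per unit search time: 0.12×3.2 + 0.24×12 + 0.23×4.4 = 4.276.
Rate = 33.61/(1 + 4.276) = 6.37 kJ/min.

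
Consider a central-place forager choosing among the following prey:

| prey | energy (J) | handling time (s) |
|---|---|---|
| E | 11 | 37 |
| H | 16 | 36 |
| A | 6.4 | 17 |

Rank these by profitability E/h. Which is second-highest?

A

Profitability E/h (J/s): E = 11/37 = 0.297, H = 16/36 = 0.444, A = 6.4/17 = 0.376.
Ranked: H > A > E.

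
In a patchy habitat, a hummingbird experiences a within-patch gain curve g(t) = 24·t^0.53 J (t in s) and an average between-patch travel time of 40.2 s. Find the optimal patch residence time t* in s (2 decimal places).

45.33 s

Maximise g(t)/(T+t): set derivative to zero → g'(t)(T+t) = g(t).
g'(t) = 0.53·24·t^-0.47. Setting 0.53·24·t^-0.47 = 24·t^0.53/(40.2+t) gives 0.53(40.2+t) = t, so 0.47·t = 0.53×40.2.
t* = 0.53×40.2/0.47 = 45.33 s.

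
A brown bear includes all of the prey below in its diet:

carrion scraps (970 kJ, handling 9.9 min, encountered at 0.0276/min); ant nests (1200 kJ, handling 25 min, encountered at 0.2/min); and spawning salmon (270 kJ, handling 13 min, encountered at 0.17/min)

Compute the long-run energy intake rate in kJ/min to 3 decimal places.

36.858 kJ/min

R = Σλ_iE_i / (1 + Σλ_ih_i)
Numerator: 0.0276×970 + 0.2×1200 + 0.17×270 = 312.7
Denominator: 1 + 0.0276×9.9 + 0.2×25 + 0.17×13 = 8.483
R = 312.7/8.483 = 36.86 kJ/min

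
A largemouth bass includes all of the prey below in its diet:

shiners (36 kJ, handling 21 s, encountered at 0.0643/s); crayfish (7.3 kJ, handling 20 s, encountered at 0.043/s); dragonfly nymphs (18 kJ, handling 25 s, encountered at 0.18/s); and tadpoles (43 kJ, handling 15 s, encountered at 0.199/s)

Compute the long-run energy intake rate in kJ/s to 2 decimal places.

Energy encountered per unit search time: 0.0643×36 + 0.043×7.3 + 0.18×18 + 0.199×43 = 14.43 kJ/s.
Handling time per unit search time: 0.0643×21 + 0.043×20 + 0.18×25 + 0.199×15 = 9.695.
Rate = 14.43/(1 + 9.695) = 1.349 kJ/s.

1.35 kJ/s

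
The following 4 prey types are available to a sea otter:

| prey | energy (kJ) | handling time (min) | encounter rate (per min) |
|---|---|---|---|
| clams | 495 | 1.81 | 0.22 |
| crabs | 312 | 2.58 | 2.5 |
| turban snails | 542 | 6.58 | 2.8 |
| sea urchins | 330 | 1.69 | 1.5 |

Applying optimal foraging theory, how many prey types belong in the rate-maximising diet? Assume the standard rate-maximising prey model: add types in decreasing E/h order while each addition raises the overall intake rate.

2

E/h in descending order: clams 273, sea urchins 195, crabs 121, turban snails 82.4 kJ/min. The optimal diet is the largest prefix of this list for which every included type satisfies E_i/h_i > R on the types above it.
Rate on top 1: 77.89. sea urchins: 195 > 77.89 → include.
Rate on top 2: 153.5. crabs: 121 < 153.5 → exclude; stop.
Optimal diet: clams, sea urchins — 2 of 4 types.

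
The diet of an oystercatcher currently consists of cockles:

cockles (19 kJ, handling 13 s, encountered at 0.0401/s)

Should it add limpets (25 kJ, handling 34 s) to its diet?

Intake rate on the current diet: R = (0.0401×19) / (1 + 0.0401×13) = 0.7619/1.521 = 0.5008 kJ/s.
Profitability of limpets: 25/34 = 0.7353 kJ/s.
Since 0.7353 > R, including limpets increases the long-run rate.

Yes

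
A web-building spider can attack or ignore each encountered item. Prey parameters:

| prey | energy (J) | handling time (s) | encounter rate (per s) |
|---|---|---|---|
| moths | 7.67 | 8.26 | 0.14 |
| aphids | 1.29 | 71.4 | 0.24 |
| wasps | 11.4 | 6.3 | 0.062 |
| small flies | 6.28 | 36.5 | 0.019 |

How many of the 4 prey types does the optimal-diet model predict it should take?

2

E/h in descending order: wasps 1.81, moths 0.929, small flies 0.172, aphids 0.0181 J/s. The optimal diet is the largest prefix of this list for which every included type satisfies E_i/h_i > R on the types above it.
Rate on top 1: 0.5083. moths: 0.929 > 0.5083 → include.
Rate on top 2: 0.6991. small flies: 0.172 < 0.6991 → exclude; stop.
Optimal diet: wasps, moths — 2 of 4 types.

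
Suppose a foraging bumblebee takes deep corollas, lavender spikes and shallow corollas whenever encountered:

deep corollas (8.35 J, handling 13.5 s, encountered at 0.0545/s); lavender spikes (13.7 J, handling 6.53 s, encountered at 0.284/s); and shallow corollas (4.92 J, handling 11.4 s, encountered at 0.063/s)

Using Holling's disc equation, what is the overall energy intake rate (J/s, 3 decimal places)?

1.081 J/s

R = (0.0545×8.35 + 0.284×13.7 + 0.063×4.92) / (1 + 0.0545×13.5 + 0.284×6.53 + 0.063×11.4) = 4.656/4.308 = 1.081 J/s.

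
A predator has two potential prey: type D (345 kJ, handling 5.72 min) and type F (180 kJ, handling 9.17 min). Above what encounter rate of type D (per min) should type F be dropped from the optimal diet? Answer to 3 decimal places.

Drop type F once their profitability E₂/h₂ falls below the rate achievable on type D alone: E₂/h₂ = λE₁/(1 + λh₁).
Solve for λ: λE₁h₂ = E₂(1 + λh₁) → λ(E₁h₂ − E₂h₁) = E₂ → λ = E₂/(E₁h₂ − E₂h₁).
λ = 180/(345×9.17 − 180×5.72) = 180/2134 = 0.08435 per min.

0.084 per min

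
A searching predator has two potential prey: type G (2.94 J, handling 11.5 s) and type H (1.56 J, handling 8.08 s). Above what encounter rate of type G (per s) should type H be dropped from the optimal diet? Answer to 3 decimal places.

0.268 per s

Drop type H once their profitability E₂/h₂ falls below the rate achievable on type G alone: E₂/h₂ = λE₁/(1 + λh₁).
Solve for λ: λE₁h₂ = E₂(1 + λh₁) → λ(E₁h₂ − E₂h₁) = E₂ → λ = E₂/(E₁h₂ − E₂h₁).
λ = 1.56/(2.94×8.08 − 1.56×11.5) = 1.56/5.815 = 0.2683 per s.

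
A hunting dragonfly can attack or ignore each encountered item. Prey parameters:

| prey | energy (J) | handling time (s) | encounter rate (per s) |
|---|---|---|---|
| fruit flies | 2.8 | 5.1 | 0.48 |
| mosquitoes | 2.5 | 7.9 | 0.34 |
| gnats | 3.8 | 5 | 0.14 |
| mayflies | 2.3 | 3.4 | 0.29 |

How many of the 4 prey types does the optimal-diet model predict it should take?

Profitabilities (E/h, J/s): gnats 0.76, mayflies 0.676, fruit flies 0.549, mosquitoes 0.316. Add prey in this order while the next type's profitability exceeds the intake rate on those already taken.
Rate on top 1: 0.3129. mayflies: 0.676 > 0.3129 → include.
Rate on top 2: 0.4464. fruit flies: 0.549 > 0.4464 → include.
Rate on top 3: 0.4953. mosquitoes: 0.316 < 0.4953 → exclude; stop.
Optimal diet: gnats, mayflies, fruit flies — 3 of 4 types.

3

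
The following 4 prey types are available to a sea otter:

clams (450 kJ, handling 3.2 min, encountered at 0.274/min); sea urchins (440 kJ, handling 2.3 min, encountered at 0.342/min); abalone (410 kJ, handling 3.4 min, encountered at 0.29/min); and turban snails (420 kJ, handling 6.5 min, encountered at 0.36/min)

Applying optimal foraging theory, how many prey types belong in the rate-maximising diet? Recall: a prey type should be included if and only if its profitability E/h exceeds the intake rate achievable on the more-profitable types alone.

Profitabilities (E/h, kJ/min): sea urchins 191, clams 141, abalone 121, turban snails 64.6. Add prey in this order while the next type's profitability exceeds the intake rate on those already taken.
Rate on top 1: 84.23. clams: 141 > 84.23 → include.
Rate on top 2: 102.8. abalone: 121 > 102.8 → include.
Rate on top 3: 107.6. turban snails: 64.6 < 107.6 → exclude; stop.
Optimal diet: sea urchins, clams, abalone — 3 of 4 types.

3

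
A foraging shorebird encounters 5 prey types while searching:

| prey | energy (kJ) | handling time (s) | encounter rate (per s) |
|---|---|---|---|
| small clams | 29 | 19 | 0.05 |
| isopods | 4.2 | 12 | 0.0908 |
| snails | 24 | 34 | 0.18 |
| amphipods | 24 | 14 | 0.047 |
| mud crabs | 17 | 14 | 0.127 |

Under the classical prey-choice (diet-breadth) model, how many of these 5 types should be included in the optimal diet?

E/h in descending order: amphipods 1.71, small clams 1.53, mud crabs 1.21, snails 0.706, isopods 0.35 kJ/s. The optimal diet is the largest prefix of this list for which every included type satisfies E_i/h_i > R on the types above it.
Rate on top 1: 0.6803. small clams: 1.53 > 0.6803 → include.
Rate on top 2: 0.9885. mud crabs: 1.21 > 0.9885 → include.
Rate on top 3: 1.08. snails: 0.706 < 1.08 → exclude; stop.
Optimal diet: amphipods, small clams, mud crabs — 3 of 5 types.

3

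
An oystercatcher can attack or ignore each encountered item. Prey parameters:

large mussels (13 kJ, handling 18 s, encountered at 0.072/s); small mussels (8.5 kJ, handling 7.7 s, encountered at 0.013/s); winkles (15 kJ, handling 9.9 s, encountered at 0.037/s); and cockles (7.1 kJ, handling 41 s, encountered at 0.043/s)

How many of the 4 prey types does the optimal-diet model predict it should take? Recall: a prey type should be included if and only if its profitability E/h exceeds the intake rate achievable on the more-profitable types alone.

3

Profitabilities (E/h, kJ/s): winkles 1.52, small mussels 1.1, large mussels 0.722, cockles 0.173. Add prey in this order while the next type's profitability exceeds the intake rate on those already taken.
Rate on top 1: 0.4062. small mussels: 1.1 > 0.4062 → include.
Rate on top 2: 0.4538. large mussels: 0.722 > 0.4538 → include.
Rate on top 3: 0.5797. cockles: 0.173 < 0.5797 → exclude; stop.
Optimal diet: winkles, small mussels, large mussels — 3 of 4 types.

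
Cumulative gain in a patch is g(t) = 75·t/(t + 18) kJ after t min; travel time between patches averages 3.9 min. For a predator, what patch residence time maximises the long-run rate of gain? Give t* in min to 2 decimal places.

8.38 min

By the marginal value theorem, leave when the instantaneous gain rate g'(t) equals the habitat-wide average g(t)/(T + t).
g'(t) = 75·18/(t + 18)². Setting 75·18/(t+18)² = 75t/[(t+18)(3.9+t)] gives 18(3.9+t) = t(t+18), so t² = 18×3.9 = 70.2.
t* = √70.2 = 8.379 min.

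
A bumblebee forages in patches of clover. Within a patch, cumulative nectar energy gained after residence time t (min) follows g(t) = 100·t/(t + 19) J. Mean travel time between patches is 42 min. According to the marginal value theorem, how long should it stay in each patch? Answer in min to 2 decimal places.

28.25 min

By the marginal value theorem, leave when the instantaneous gain rate g'(t) equals the habitat-wide average g(t)/(T + t).
g'(t) = 100·19/(t + 19)². Setting 100·19/(t+19)² = 100t/[(t+19)(42+t)] gives 19(42+t) = t(t+19), so t² = 19×42 = 798.
t* = √798 = 28.25 min.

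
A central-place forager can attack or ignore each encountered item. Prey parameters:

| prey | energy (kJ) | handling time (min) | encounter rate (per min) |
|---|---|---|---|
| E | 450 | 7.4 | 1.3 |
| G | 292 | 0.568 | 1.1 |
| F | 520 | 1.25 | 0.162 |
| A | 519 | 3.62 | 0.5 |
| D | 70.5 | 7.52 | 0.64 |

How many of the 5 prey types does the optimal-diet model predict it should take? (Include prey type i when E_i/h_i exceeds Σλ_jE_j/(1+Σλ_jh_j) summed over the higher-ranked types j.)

2

E/h in descending order: G 514, F 416, A 143, E 60.8, D 9.38 kJ/min. The optimal diet is the largest prefix of this list for which every included type satisfies E_i/h_i > R on the types above it.
Rate on top 1: 197.7. F: 416 > 197.7 → include.
Rate on top 2: 221.9. A: 143 < 221.9 → exclude; stop.
Optimal diet: G, F — 2 of 5 types.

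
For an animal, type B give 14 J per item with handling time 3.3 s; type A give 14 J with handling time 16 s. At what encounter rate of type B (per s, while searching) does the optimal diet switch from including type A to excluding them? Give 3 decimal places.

Drop type A once their profitability E₂/h₂ falls below the rate achievable on type B alone: E₂/h₂ = λE₁/(1 + λh₁).
Solve for λ: λE₁h₂ = E₂(1 + λh₁) → λ(E₁h₂ − E₂h₁) = E₂ → λ = E₂/(E₁h₂ − E₂h₁).
λ = 14/(14×16 − 14×3.3) = 14/177.8 = 0.07874 per s.

0.079 per s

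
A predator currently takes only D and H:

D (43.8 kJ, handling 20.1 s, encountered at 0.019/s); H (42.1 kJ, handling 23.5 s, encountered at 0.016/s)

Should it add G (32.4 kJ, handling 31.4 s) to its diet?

Intake rate on the current diet: R = (0.019×43.8 + 0.016×42.1) / (1 + 0.019×20.1 + 0.016×23.5) = 1.506/1.758 = 0.8566 kJ/s.
G: E/h = 32.4/31.4 = 1.032 kJ/s.
1.032 > 0.8566, so adding G raises the average — include it.

Yes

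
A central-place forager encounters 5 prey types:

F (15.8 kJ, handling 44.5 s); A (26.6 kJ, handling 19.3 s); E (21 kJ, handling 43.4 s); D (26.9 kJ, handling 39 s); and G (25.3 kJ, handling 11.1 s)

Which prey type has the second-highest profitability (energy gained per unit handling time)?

A

In descending order of E/h:
G: 25.3/11.1 = 2.28 kJ/s
A: 26.6/19.3 = 1.38 kJ/s
D: 26.9/39 = 0.69 kJ/s
E: 21/43.4 = 0.484 kJ/s
F: 15.8/44.5 = 0.355 kJ/s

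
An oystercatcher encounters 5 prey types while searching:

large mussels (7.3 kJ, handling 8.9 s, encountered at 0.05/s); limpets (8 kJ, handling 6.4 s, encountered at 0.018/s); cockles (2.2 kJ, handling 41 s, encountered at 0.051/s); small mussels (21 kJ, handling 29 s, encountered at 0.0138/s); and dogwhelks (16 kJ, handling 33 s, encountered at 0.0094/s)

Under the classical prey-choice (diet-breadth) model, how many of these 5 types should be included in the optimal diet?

4

Rank by E/h (kJ/s): limpets 1.25, large mussels 0.82, small mussels 0.724, dogwhelks 0.485, cockles 0.0537. Include each in turn until the next type's E/h falls below the running intake rate.
Rate on top 1: 0.1291. large mussels: 0.82 > 0.1291 → include.
Rate on top 2: 0.3262. small mussels: 0.724 > 0.3262 → include.
Rate on top 3: 0.4075. dogwhelks: 0.485 > 0.4075 → include.
Rate on top 4: 0.418. cockles: 0.0537 < 0.418 → exclude; stop.
Optimal diet: limpets, large mussels, small mussels, dogwhelks — 4 of 5 types.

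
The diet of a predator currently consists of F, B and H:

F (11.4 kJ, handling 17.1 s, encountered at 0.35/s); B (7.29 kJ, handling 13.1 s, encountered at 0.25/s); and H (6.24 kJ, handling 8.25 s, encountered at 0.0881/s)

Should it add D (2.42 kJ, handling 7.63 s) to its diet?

No

Current rate: (0.35×11.4 + 0.25×7.29 + 0.0881×6.24)/(1 + 0.35×17.1 + 0.25×13.1 + 0.0881×8.25) = 0.5791 kJ/s.
D: E/h = 2.42/7.63 = 0.3172 kJ/s.
Since 0.3172 < R, time spent handling D is better spent searching.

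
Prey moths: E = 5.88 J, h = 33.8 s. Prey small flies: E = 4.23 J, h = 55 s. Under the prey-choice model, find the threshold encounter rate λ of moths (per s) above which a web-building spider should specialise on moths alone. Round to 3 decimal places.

Drop small flies once their profitability E₂/h₂ falls below the rate achievable on moths alone: E₂/h₂ = λE₁/(1 + λh₁).
Solve for λ: λE₁h₂ = E₂(1 + λh₁) → λ(E₁h₂ − E₂h₁) = E₂ → λ = E₂/(E₁h₂ − E₂h₁).
λ = 4.23/(5.88×55 − 4.23×33.8) = 4.23/180.4 = 0.02344 per s.

0.023 per s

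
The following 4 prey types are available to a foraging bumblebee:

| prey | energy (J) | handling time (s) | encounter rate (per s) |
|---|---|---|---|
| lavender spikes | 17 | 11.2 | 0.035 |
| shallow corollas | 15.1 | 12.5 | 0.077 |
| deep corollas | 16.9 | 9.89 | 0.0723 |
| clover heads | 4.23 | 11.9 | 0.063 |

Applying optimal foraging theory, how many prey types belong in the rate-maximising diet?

Profitabilities (E/h, J/s): deep corollas 1.71, lavender spikes 1.52, shallow corollas 1.21, clover heads 0.355. Add prey in this order while the next type's profitability exceeds the intake rate on those already taken.
Rate on top 1: 0.7124. lavender spikes: 1.52 > 0.7124 → include.
Rate on top 2: 0.8623. shallow corollas: 1.21 > 0.8623 → include.
Rate on top 3: 0.9707. clover heads: 0.355 < 0.9707 → exclude; stop.
Optimal diet: deep corollas, lavender spikes, shallow corollas — 3 of 4 types.

3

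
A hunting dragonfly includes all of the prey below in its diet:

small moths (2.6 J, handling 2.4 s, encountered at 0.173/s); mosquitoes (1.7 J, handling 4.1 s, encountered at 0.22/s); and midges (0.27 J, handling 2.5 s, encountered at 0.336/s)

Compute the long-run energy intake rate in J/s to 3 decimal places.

Energy encountered per unit search time: 0.173×2.6 + 0.22×1.7 + 0.336×0.27 = 0.9145 J/s.
Handling time per unit search time: 0.173×2.4 + 0.22×4.1 + 0.336×2.5 = 2.157.
Rate = 0.9145/(1 + 2.157) = 0.2897 J/s.

0.290 J/s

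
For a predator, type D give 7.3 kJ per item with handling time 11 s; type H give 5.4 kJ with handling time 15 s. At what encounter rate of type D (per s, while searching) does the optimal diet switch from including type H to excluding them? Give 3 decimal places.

0.108 per s

The zero-one rule: include type H iff E₂/h₂ > λE₁/(1+λh₁). Equality gives the switch point.
λE₁h₂ = E₂ + λE₂h₁ ⇒ λ = E₂/(E₁h₂ − E₂h₁) = 5.4/(109.5 − 59.4) = 0.1078 per s.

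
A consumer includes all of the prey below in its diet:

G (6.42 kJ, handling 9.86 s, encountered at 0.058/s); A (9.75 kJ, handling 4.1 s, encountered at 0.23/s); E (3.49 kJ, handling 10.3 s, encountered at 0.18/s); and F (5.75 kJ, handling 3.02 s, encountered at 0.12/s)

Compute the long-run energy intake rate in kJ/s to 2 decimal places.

0.83 kJ/s

R = (0.058×6.42 + 0.23×9.75 + 0.18×3.49 + 0.12×5.75) / (1 + 0.058×9.86 + 0.23×4.1 + 0.18×10.3 + 0.12×3.02) = 3.933/4.731 = 0.8313 kJ/s.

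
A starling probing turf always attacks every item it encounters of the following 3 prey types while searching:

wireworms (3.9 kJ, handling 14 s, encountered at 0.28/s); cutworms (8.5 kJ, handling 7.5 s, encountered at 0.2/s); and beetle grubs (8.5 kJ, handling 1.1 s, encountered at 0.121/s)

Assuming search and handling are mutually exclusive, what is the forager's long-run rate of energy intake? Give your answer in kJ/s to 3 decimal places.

Energy encountered per unit search time: 0.28×3.9 + 0.2×8.5 + 0.121×8.5 = 3.821 kJ/s.
Handling time per unit search time: 0.28×14 + 0.2×7.5 + 0.121×1.1 = 5.553.
Rate = 3.821/(1 + 5.553) = 0.583 kJ/s.

0.583 kJ/s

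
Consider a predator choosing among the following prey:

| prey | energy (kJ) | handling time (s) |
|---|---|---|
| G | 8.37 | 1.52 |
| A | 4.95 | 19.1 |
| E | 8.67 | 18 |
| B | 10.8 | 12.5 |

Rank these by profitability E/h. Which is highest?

In descending order of E/h:
G: 8.37/1.52 = 5.51 kJ/s
B: 10.8/12.5 = 0.864 kJ/s
E: 8.67/18 = 0.482 kJ/s
A: 4.95/19.1 = 0.259 kJ/s

G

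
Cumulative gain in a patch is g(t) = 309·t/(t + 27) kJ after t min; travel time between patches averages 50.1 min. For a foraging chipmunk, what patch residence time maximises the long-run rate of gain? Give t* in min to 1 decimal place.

36.8 min

By the marginal value theorem, leave when the instantaneous gain rate g'(t) equals the habitat-wide average g(t)/(T + t).
g'(t) = 309·27/(t + 27)². Setting 309·27/(t+27)² = 309t/[(t+27)(50.1+t)] gives 27(50.1+t) = t(t+27), so t² = 27×50.1 = 1353.
t* = √1353 = 36.78 min.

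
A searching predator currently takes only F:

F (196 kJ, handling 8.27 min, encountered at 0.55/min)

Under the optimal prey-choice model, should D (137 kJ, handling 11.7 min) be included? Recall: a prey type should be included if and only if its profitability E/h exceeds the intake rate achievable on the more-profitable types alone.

Current rate: (0.55×196)/(1 + 0.55×8.27) = 19.43 kJ/min.
D: E/h = 137/11.7 = 11.71 kJ/min.
Since 11.71 < R, time spent handling D is better spent searching.

No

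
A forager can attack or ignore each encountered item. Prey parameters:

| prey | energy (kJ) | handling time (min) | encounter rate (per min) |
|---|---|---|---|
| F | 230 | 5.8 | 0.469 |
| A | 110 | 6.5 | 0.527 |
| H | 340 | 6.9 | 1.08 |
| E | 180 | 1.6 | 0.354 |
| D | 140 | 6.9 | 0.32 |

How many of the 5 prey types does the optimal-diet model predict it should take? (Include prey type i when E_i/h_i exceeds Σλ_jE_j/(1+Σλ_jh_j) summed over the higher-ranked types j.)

Rank by E/h (kJ/min): E 112, H 49.3, F 39.7, D 20.3, A 16.9. Include each in turn until the next type's E/h falls below the running intake rate.
Rate on top 1: 40.68. H: 49.3 > 40.68 → include.
Rate on top 2: 47.78. F: 39.7 < 47.78 → exclude; stop.
Optimal diet: E, H — 2 of 5 types.

2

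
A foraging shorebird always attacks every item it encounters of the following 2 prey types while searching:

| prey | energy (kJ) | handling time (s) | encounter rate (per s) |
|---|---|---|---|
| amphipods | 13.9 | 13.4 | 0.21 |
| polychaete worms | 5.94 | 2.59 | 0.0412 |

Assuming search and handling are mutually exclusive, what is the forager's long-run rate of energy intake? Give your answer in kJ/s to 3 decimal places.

R = Σλ_iE_i / (1 + Σλ_ih_i)
Numerator: 0.21×13.9 + 0.0412×5.94 = 3.164
Denominator: 1 + 0.21×13.4 + 0.0412×2.59 = 3.921
R = 3.164/3.921 = 0.8069 kJ/s

0.807 kJ/s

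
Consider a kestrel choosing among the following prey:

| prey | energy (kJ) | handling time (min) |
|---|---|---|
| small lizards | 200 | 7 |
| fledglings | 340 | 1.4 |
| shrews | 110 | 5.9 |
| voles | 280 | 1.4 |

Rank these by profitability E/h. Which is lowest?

shrews

In descending order of E/h:
fledglings: 340/1.4 = 243 kJ/min
voles: 280/1.4 = 200 kJ/min
small lizards: 200/7 = 28.6 kJ/min
shrews: 110/5.9 = 18.6 kJ/min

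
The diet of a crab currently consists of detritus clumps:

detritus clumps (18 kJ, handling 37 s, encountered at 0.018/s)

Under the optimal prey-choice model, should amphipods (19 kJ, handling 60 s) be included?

Intake rate on the current diet: R = (0.018×18) / (1 + 0.018×37) = 0.324/1.666 = 0.1945 kJ/s.
Profitability of amphipods: 19/60 = 0.3167 kJ/s.
Since 0.3167 > R, including amphipods increases the long-run rate.

Yes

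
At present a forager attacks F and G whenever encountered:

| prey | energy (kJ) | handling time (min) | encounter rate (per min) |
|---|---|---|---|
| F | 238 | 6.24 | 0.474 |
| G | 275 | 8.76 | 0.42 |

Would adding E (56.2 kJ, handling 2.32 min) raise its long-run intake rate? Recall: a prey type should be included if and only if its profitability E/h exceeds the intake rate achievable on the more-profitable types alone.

On F and G alone, R = ΣλE/(1+Σλh) = 228.3/7.637 = 29.9 kJ/min.
E: E/h = 56.2/2.32 = 24.22 kJ/min.
Since 24.22 < R, time spent handling E is better spent searching.

No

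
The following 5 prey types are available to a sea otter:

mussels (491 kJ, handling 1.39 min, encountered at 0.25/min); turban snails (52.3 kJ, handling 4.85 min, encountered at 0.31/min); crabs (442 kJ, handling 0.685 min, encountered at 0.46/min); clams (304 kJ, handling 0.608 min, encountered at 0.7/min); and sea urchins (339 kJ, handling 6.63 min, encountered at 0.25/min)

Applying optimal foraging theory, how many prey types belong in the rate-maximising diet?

E/h in descending order: crabs 645, clams 500, mussels 353, sea urchins 51.1, turban snails 10.8 kJ/min. The optimal diet is the largest prefix of this list for which every included type satisfies E_i/h_i > R on the types above it.
Rate on top 1: 154.6. clams: 500 > 154.6 → include.
Rate on top 2: 239.1. mussels: 353 > 239.1 → include.
Rate on top 3: 258.1. sea urchins: 51.1 < 258.1 → exclude; stop.
Optimal diet: crabs, clams, mussels — 3 of 5 types.

3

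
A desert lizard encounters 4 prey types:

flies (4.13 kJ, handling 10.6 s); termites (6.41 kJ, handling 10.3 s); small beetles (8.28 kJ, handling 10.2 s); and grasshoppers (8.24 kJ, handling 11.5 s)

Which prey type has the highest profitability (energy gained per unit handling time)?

Profitability E/h (kJ/s): flies = 4.13/10.6 = 0.39, termites = 6.41/10.3 = 0.622, small beetles = 8.28/10.2 = 0.812, grasshoppers = 8.24/11.5 = 0.717.
Ranked: small beetles > grasshoppers > termites > flies.

small beetles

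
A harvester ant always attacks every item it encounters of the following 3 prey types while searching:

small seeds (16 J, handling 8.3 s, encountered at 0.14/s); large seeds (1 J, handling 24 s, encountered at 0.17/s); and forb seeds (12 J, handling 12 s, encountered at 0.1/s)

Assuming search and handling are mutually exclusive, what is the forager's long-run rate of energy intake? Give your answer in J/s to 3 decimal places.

0.485 J/s

R = Σλ_iE_i / (1 + Σλ_ih_i)
Numerator: 0.14×16 + 0.17×1 + 0.1×12 = 3.61
Denominator: 1 + 0.14×8.3 + 0.17×24 + 0.1×12 = 7.442
R = 3.61/7.442 = 0.4851 J/s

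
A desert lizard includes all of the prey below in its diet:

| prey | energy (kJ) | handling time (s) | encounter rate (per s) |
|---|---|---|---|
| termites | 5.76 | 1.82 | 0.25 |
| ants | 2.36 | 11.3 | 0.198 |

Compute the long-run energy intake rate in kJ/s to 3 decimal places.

0.517 kJ/s

R = (0.25×5.76 + 0.198×2.36) / (1 + 0.25×1.82 + 0.198×11.3) = 1.907/3.692 = 0.5165 kJ/s.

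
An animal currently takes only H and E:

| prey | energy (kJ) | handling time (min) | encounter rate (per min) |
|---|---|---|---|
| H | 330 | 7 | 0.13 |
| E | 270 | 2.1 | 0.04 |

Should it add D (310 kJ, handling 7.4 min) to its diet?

Intake rate on the current diet: R = (0.13×330 + 0.04×270) / (1 + 0.13×7 + 0.04×2.1) = 53.7/1.994 = 26.93 kJ/min.
D: E/h = 310/7.4 = 41.89 kJ/min.
Since 41.89 > R, including D increases the long-run rate.

Yes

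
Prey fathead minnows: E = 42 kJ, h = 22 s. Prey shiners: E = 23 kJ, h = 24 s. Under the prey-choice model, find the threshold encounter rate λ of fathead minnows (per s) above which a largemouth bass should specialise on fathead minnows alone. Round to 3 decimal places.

0.046 per s

Drop shiners once their profitability E₂/h₂ falls below the rate achievable on fathead minnows alone: E₂/h₂ = λE₁/(1 + λh₁).
Solve for λ: λE₁h₂ = E₂(1 + λh₁) → λ(E₁h₂ − E₂h₁) = E₂ → λ = E₂/(E₁h₂ − E₂h₁).
λ = 23/(42×24 − 23×22) = 23/502 = 0.04582 per s.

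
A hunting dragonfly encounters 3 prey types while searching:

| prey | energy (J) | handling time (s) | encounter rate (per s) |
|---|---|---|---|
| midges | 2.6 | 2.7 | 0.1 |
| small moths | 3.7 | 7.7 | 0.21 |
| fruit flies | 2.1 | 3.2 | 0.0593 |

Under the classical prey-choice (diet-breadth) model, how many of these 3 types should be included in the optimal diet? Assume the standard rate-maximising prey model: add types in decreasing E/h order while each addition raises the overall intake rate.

3

Profitabilities (E/h, J/s): midges 0.963, fruit flies 0.656, small moths 0.481. Add prey in this order while the next type's profitability exceeds the intake rate on those already taken.
Rate on top 1: 0.2047. fruit flies: 0.656 > 0.2047 → include.
Rate on top 2: 0.2634. small moths: 0.481 > 0.2634 → include.
Optimal diet: midges, fruit flies, small moths — 3 of 3 types.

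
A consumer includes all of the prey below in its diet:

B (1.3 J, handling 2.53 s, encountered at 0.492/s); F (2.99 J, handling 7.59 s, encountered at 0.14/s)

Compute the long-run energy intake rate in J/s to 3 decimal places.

0.320 J/s

Energy encountered per unit search time: 0.492×1.3 + 0.14×2.99 = 1.058 J/s.
Handling time per unit search time: 0.492×2.53 + 0.14×7.59 = 2.307.
Rate = 1.058/(1 + 2.307) = 0.32 J/s.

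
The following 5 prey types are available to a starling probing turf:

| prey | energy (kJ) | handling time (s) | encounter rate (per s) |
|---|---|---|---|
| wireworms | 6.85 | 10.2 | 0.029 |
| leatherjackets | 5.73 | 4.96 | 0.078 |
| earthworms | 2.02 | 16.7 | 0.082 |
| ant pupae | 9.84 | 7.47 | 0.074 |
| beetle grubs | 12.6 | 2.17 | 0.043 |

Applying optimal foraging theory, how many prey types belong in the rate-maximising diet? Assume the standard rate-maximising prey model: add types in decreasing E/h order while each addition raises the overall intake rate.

Rank by E/h (kJ/s): beetle grubs 5.81, ant pupae 1.32, leatherjackets 1.16, wireworms 0.672, earthworms 0.121. Include each in turn until the next type's E/h falls below the running intake rate.
Rate on top 1: 0.4956. ant pupae: 1.32 > 0.4956 → include.
Rate on top 2: 0.7715. leatherjackets: 1.16 > 0.7715 → include.
Rate on top 3: 0.8445. wireworms: 0.672 < 0.8445 → exclude; stop.
Optimal diet: beetle grubs, ant pupae, leatherjackets — 3 of 5 types.

3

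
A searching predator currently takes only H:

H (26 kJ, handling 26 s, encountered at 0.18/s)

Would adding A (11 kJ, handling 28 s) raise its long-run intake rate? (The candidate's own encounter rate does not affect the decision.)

Intake rate on the current diet: R = (0.18×26) / (1 + 0.18×26) = 4.68/5.68 = 0.8239 kJ/s.
Profitability of A: 11/28 = 0.3929 kJ/s.
0.3929 < 0.8239, so adding A would lower the average — exclude it.

No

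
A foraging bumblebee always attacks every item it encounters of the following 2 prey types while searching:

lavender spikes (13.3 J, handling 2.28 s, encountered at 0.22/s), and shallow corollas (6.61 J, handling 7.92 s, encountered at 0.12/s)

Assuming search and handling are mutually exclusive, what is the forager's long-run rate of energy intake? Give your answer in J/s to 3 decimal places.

1.517 J/s

R = (0.22×13.3 + 0.12×6.61) / (1 + 0.22×2.28 + 0.12×7.92) = 3.719/2.452 = 1.517 J/s.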